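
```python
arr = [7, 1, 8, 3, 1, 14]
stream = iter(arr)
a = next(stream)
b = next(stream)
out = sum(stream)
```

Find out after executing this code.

Step 1: Create iterator over [7, 1, 8, 3, 1, 14].
Step 2: a = next() = 7, b = next() = 1.
Step 3: sum() of remaining [8, 3, 1, 14] = 26.
Therefore out = 26.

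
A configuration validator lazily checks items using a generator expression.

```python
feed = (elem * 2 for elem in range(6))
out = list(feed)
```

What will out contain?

Step 1: For each elem in range(6), compute elem*2:
  elem=0: 0*2 = 0
  elem=1: 1*2 = 2
  elem=2: 2*2 = 4
  elem=3: 3*2 = 6
  elem=4: 4*2 = 8
  elem=5: 5*2 = 10
Therefore out = [0, 2, 4, 6, 8, 10].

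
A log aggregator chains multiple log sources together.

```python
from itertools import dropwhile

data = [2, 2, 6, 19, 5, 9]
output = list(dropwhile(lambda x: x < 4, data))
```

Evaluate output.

Step 1: dropwhile drops elements while < 4:
  2 < 4: dropped
  2 < 4: dropped
  6: kept (dropping stopped)
Step 2: Remaining elements kept regardless of condition.
Therefore output = [6, 19, 5, 9].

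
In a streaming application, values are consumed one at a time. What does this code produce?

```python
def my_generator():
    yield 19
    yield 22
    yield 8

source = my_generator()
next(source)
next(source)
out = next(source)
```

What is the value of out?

Step 1: my_generator() creates a generator.
Step 2: next(source) yields 19 (consumed and discarded).
Step 3: next(source) yields 22 (consumed and discarded).
Step 4: next(source) yields 8, assigned to out.
Therefore out = 8.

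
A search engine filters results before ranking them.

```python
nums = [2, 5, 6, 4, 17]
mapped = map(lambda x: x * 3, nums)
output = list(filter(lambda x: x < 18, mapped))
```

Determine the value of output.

Step 1: Map x * 3:
  2 -> 6
  5 -> 15
  6 -> 18
  4 -> 12
  17 -> 51
Step 2: Filter for < 18:
  6: kept
  15: kept
  18: removed
  12: kept
  51: removed
Therefore output = [6, 15, 12].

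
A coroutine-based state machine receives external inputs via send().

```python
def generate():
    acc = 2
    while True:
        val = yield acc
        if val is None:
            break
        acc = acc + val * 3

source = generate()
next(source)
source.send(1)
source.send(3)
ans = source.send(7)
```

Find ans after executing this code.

Step 1: next() -> yield acc=2.
Step 2: send(1) -> val=1, acc = 2 + 1*3 = 5, yield 5.
Step 3: send(3) -> val=3, acc = 5 + 3*3 = 14, yield 14.
Step 4: send(7) -> val=7, acc = 14 + 7*3 = 35, yield 35.
Therefore ans = 35.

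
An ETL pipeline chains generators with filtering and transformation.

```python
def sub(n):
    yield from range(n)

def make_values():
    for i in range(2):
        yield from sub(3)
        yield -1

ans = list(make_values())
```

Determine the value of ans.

Step 1: For each i in range(2):
  i=0: yield from sub(3) -> [0, 1, 2], then yield -1
  i=1: yield from sub(3) -> [0, 1, 2], then yield -1
Therefore ans = [0, 1, 2, -1, 0, 1, 2, -1].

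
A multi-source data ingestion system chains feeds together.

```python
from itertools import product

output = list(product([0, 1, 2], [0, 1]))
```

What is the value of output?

Step 1: product([0, 1, 2], [0, 1]) gives all pairs:
  (0, 0)
  (0, 1)
  (1, 0)
  (1, 1)
  (2, 0)
  (2, 1)
Therefore output = [(0, 0), (0, 1), (1, 0), (1, 1), (2, 0), (2, 1)].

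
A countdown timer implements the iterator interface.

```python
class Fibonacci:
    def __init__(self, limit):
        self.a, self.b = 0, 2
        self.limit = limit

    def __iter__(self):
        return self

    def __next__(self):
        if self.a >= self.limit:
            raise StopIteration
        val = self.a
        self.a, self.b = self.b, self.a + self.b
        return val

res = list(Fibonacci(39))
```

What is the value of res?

Step 1: Fibonacci-like sequence (a=0, b=2) until >= 39:
  Yield 0, then a,b = 2,2
  Yield 2, then a,b = 2,4
  Yield 2, then a,b = 4,6
  Yield 4, then a,b = 6,10
  Yield 6, then a,b = 10,16
  Yield 10, then a,b = 16,26
  Yield 16, then a,b = 26,42
  Yield 26, then a,b = 42,68
Step 2: 42 >= 39, stop.
Therefore res = [0, 2, 2, 4, 6, 10, 16, 26].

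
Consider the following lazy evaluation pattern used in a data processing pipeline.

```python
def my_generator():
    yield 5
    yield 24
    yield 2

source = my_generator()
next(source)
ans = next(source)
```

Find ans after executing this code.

Step 1: my_generator() creates a generator.
Step 2: next(source) yields 5 (consumed and discarded).
Step 3: next(source) yields 24, assigned to ans.
Therefore ans = 24.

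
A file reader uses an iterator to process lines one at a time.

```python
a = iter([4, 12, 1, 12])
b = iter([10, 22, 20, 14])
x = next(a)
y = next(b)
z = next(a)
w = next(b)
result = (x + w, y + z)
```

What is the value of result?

Step 1: a iterates [4, 12, 1, 12], b iterates [10, 22, 20, 14].
Step 2: x = next(a) = 4, y = next(b) = 10.
Step 3: z = next(a) = 12, w = next(b) = 22.
Step 4: result = (4 + 22, 10 + 12) = (26, 22).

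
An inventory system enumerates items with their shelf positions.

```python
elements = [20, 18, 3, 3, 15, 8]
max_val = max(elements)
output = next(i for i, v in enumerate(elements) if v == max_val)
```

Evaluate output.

Step 1: max([20, 18, 3, 3, 15, 8]) = 20.
Step 2: Find first index where value == 20:
  Index 0: 20 == 20, found!
Therefore output = 0.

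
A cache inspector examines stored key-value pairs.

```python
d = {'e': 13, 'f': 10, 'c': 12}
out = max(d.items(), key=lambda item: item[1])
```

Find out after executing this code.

Step 1: Find item with maximum value:
  ('e', 13)
  ('f', 10)
  ('c', 12)
Step 2: Maximum value is 13 at key 'e'.
Therefore out = ('e', 13).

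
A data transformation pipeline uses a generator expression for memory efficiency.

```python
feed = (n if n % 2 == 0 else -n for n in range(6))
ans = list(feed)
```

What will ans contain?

Step 1: For each n in range(6), yield n if even, else -n:
  n=0: even, yield 0
  n=1: odd, yield -1
  n=2: even, yield 2
  n=3: odd, yield -3
  n=4: even, yield 4
  n=5: odd, yield -5
Therefore ans = [0, -1, 2, -3, 4, -5].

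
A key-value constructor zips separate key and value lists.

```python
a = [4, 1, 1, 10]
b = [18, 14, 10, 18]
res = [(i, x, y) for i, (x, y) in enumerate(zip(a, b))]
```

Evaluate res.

Step 1: enumerate(zip(a, b)) gives index with paired elements:
  i=0: (4, 18)
  i=1: (1, 14)
  i=2: (1, 10)
  i=3: (10, 18)
Therefore res = [(0, 4, 18), (1, 1, 14), (2, 1, 10), (3, 10, 18)].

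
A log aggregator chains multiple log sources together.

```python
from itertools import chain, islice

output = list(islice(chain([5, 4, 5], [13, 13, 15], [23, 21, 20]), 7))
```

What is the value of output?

Step 1: chain([5, 4, 5], [13, 13, 15], [23, 21, 20]) = [5, 4, 5, 13, 13, 15, 23, 21, 20].
Step 2: islice takes first 7 elements: [5, 4, 5, 13, 13, 15, 23].
Therefore output = [5, 4, 5, 13, 13, 15, 23].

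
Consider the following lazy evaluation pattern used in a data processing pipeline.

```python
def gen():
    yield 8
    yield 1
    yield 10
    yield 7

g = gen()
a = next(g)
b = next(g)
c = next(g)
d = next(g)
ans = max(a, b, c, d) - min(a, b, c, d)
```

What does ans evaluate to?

Step 1: Create generator and consume all values:
  a = next(g) = 8
  b = next(g) = 1
  c = next(g) = 10
  d = next(g) = 7
Step 2: max = 10, min = 1, ans = 10 - 1 = 9.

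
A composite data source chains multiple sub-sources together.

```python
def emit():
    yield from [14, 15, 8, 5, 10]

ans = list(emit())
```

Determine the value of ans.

Step 1: yield from delegates to the iterable, yielding each element.
Step 2: Collected values: [14, 15, 8, 5, 10].
Therefore ans = [14, 15, 8, 5, 10].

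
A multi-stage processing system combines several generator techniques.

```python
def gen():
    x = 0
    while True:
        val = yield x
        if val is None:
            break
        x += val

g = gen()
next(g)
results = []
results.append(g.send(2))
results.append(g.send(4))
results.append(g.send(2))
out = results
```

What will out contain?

Step 1: next(g) -> yield 0.
Step 2: send(2) -> x = 2, yield 2.
Step 3: send(4) -> x = 6, yield 6.
Step 4: send(2) -> x = 8, yield 8.
Therefore out = [2, 6, 8].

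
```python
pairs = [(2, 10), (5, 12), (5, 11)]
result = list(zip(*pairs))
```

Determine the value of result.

Step 1: zip(*pairs) transposes: unzips [(2, 10), (5, 12), (5, 11)] into separate sequences.
Step 2: First elements: (2, 5, 5), second elements: (10, 12, 11).
Therefore result = [(2, 5, 5), (10, 12, 11)].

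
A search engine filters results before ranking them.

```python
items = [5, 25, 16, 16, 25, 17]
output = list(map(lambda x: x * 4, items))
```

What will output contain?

Step 1: Apply lambda x: x * 4 to each element:
  5 -> 20
  25 -> 100
  16 -> 64
  16 -> 64
  25 -> 100
  17 -> 68
Therefore output = [20, 100, 64, 64, 100, 68].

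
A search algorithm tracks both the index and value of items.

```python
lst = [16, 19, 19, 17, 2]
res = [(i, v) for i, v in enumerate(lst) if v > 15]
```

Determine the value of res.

Step 1: Filter enumerate([16, 19, 19, 17, 2]) keeping v > 15:
  (0, 16): 16 > 15, included
  (1, 19): 19 > 15, included
  (2, 19): 19 > 15, included
  (3, 17): 17 > 15, included
  (4, 2): 2 <= 15, excluded
Therefore res = [(0, 16), (1, 19), (2, 19), (3, 17)].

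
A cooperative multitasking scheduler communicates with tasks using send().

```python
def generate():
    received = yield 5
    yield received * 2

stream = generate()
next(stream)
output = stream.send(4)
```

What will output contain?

Step 1: next(stream) advances to first yield, producing 5.
Step 2: send(4) resumes, received = 4.
Step 3: yield received * 2 = 4 * 2 = 8.
Therefore output = 8.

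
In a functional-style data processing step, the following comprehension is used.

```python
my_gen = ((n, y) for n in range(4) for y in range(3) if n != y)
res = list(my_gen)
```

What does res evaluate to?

Step 1: Nested generator over range(4) x range(3) where n != y:
  (0, 0): excluded (n == y)
  (0, 1): included
  (0, 2): included
  (1, 0): included
  (1, 1): excluded (n == y)
  (1, 2): included
  (2, 0): included
  (2, 1): included
  (2, 2): excluded (n == y)
  (3, 0): included
  (3, 1): included
  (3, 2): included
Therefore res = [(0, 1), (0, 2), (1, 0), (1, 2), (2, 0), (2, 1), (3, 0), (3, 1), (3, 2)].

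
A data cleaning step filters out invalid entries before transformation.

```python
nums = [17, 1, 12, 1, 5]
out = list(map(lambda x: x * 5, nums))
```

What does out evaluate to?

Step 1: Apply lambda x: x * 5 to each element:
  17 -> 85
  1 -> 5
  12 -> 60
  1 -> 5
  5 -> 25
Therefore out = [85, 5, 60, 5, 25].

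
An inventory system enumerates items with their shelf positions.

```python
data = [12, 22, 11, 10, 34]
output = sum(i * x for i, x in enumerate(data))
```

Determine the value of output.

Step 1: Compute i * x for each (i, x) in enumerate([12, 22, 11, 10, 34]):
  i=0, x=12: 0*12 = 0
  i=1, x=22: 1*22 = 22
  i=2, x=11: 2*11 = 22
  i=3, x=10: 3*10 = 30
  i=4, x=34: 4*34 = 136
Step 2: sum = 0 + 22 + 22 + 30 + 136 = 210.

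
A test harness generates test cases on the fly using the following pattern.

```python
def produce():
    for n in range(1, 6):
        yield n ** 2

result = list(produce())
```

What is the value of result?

Step 1: For each n in range(1, 6), yield n**2:
  n=1: yield 1**2 = 1
  n=2: yield 2**2 = 4
  n=3: yield 3**2 = 9
  n=4: yield 4**2 = 16
  n=5: yield 5**2 = 25
Therefore result = [1, 4, 9, 16, 25].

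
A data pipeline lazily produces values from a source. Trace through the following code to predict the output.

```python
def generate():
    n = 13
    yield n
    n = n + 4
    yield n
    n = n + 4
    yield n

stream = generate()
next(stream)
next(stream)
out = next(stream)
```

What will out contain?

Step 1: Trace through generator execution:
  Yield 1: n starts at 13, yield 13
  Yield 2: n = 13 + 4 = 17, yield 17
  Yield 3: n = 17 + 4 = 21, yield 21
Step 2: First next() gets 13, second next() gets the second value, third next() yields 21.
Therefore out = 21.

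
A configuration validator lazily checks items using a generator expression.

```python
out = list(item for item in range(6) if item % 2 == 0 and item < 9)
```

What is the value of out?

Step 1: Filter range(6) where item % 2 == 0 and item < 9:
  item=0: both conditions met, included
  item=1: excluded (1 % 2 != 0)
  item=2: both conditions met, included
  item=3: excluded (3 % 2 != 0)
  item=4: both conditions met, included
  item=5: excluded (5 % 2 != 0)
Therefore out = [0, 2, 4].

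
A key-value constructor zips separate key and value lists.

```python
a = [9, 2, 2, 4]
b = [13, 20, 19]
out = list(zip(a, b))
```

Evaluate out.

Step 1: zip stops at shortest (len(a)=4, len(b)=3):
  Index 0: (9, 13)
  Index 1: (2, 20)
  Index 2: (2, 19)
Step 2: Last element of a (4) has no pair, dropped.
Therefore out = [(9, 13), (2, 20), (2, 19)].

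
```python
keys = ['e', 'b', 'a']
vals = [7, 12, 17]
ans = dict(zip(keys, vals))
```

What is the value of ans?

Step 1: zip pairs keys with values:
  'e' -> 7
  'b' -> 12
  'a' -> 17
Therefore ans = {'e': 7, 'b': 12, 'a': 17}.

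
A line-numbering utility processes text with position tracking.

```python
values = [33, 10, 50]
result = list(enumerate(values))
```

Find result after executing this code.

Step 1: enumerate pairs each element with its index:
  (0, 33)
  (1, 10)
  (2, 50)
Therefore result = [(0, 33), (1, 10), (2, 50)].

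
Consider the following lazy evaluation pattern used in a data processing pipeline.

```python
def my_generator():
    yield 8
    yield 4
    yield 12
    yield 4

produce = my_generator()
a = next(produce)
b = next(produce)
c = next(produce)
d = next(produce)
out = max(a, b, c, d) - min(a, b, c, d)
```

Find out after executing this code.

Step 1: Create generator and consume all values:
  a = next(produce) = 8
  b = next(produce) = 4
  c = next(produce) = 12
  d = next(produce) = 4
Step 2: max = 12, min = 4, out = 12 - 4 = 8.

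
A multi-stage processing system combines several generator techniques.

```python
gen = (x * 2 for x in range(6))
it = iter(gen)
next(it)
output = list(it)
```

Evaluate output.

Step 1: Generator produces [0, 2, 4, 6, 8, 10].
Step 2: next(it) consumes first element (0).
Step 3: list(it) collects remaining: [2, 4, 6, 8, 10].
Therefore output = [2, 4, 6, 8, 10].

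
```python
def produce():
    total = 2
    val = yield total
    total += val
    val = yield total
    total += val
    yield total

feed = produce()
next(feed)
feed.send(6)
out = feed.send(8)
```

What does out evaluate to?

Step 1: next() -> yield total=2.
Step 2: send(6) -> val=6, total = 2+6 = 8, yield 8.
Step 3: send(8) -> val=8, total = 8+8 = 16, yield 16.
Therefore out = 16.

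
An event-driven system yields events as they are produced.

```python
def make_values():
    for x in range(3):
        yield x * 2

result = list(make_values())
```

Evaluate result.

Step 1: For each x in range(3), yield x * 2:
  x=0: yield 0 * 2 = 0
  x=1: yield 1 * 2 = 2
  x=2: yield 2 * 2 = 4
Therefore result = [0, 2, 4].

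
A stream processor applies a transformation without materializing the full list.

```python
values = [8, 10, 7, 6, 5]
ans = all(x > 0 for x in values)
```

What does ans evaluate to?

Step 1: Check x > 0 for each element in [8, 10, 7, 6, 5]:
  8 > 0: True
  10 > 0: True
  7 > 0: True
  6 > 0: True
  5 > 0: True
Step 2: all() returns True.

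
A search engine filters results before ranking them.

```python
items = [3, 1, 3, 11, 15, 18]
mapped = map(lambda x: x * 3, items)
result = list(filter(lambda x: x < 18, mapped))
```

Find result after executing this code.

Step 1: Map x * 3:
  3 -> 9
  1 -> 3
  3 -> 9
  11 -> 33
  15 -> 45
  18 -> 54
Step 2: Filter for < 18:
  9: kept
  3: kept
  9: kept
  33: removed
  45: removed
  54: removed
Therefore result = [9, 3, 9].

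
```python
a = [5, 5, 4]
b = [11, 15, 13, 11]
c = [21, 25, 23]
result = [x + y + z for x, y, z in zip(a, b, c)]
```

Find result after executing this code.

Step 1: zip three lists (truncates to shortest, len=3):
  5 + 11 + 21 = 37
  5 + 15 + 25 = 45
  4 + 13 + 23 = 40
Therefore result = [37, 45, 40].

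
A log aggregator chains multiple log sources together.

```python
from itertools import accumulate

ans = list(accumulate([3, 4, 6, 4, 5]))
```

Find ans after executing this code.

Step 1: accumulate computes running sums:
  + 3 = 3
  + 4 = 7
  + 6 = 13
  + 4 = 17
  + 5 = 22
Therefore ans = [3, 7, 13, 17, 22].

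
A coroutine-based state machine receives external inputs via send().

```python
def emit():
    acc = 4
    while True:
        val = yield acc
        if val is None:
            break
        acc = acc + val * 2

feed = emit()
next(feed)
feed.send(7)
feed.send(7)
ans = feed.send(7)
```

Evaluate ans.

Step 1: next() -> yield acc=4.
Step 2: send(7) -> val=7, acc = 4 + 7*2 = 18, yield 18.
Step 3: send(7) -> val=7, acc = 18 + 7*2 = 32, yield 32.
Step 4: send(7) -> val=7, acc = 32 + 7*2 = 46, yield 46.
Therefore ans = 46.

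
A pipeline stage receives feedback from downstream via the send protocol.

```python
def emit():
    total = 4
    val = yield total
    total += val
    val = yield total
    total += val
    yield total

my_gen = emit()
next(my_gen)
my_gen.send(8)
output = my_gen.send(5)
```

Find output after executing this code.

Step 1: next() -> yield total=4.
Step 2: send(8) -> val=8, total = 4+8 = 12, yield 12.
Step 3: send(5) -> val=5, total = 12+5 = 17, yield 17.
Therefore output = 17.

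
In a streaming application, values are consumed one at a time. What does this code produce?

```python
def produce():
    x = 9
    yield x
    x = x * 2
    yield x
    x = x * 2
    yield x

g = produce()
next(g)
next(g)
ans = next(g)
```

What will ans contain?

Step 1: Trace through generator execution:
  Yield 1: x starts at 9, yield 9
  Yield 2: x = 9 * 2 = 18, yield 18
  Yield 3: x = 18 * 2 = 36, yield 36
Step 2: First next() gets 9, second next() gets the second value, third next() yields 36.
Therefore ans = 36.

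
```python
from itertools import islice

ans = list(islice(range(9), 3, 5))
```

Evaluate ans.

Step 1: islice(range(9), 3, 5) takes elements at indices [3, 5).
Step 2: Elements: [3, 4].
Therefore ans = [3, 4].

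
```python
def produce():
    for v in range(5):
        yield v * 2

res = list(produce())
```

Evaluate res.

Step 1: For each v in range(5), yield v * 2:
  v=0: yield 0 * 2 = 0
  v=1: yield 1 * 2 = 2
  v=2: yield 2 * 2 = 4
  v=3: yield 3 * 2 = 6
  v=4: yield 4 * 2 = 8
Therefore res = [0, 2, 4, 6, 8].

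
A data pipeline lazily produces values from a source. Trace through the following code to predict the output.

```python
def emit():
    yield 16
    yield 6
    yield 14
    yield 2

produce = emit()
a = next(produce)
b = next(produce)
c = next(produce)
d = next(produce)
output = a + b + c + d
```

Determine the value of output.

Step 1: Create generator and consume all values:
  a = next(produce) = 16
  b = next(produce) = 6
  c = next(produce) = 14
  d = next(produce) = 2
Step 2: output = 16 + 6 + 14 + 2 = 38.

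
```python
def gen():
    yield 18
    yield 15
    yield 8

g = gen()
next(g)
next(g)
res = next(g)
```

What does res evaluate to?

Step 1: gen() creates a generator.
Step 2: next(g) yields 18 (consumed and discarded).
Step 3: next(g) yields 15 (consumed and discarded).
Step 4: next(g) yields 8, assigned to res.
Therefore res = 8.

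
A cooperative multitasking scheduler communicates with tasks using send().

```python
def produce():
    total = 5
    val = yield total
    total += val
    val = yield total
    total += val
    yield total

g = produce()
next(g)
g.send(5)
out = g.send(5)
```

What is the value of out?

Step 1: next() -> yield total=5.
Step 2: send(5) -> val=5, total = 5+5 = 10, yield 10.
Step 3: send(5) -> val=5, total = 10+5 = 15, yield 15.
Therefore out = 15.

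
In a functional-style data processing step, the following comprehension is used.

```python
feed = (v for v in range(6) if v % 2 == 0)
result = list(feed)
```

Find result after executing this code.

Step 1: Filter range(6) keeping only even values:
  v=0: even, included
  v=1: odd, excluded
  v=2: even, included
  v=3: odd, excluded
  v=4: even, included
  v=5: odd, excluded
Therefore result = [0, 2, 4].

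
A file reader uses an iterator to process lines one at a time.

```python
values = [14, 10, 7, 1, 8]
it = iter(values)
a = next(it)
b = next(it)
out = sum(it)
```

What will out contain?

Step 1: Create iterator over [14, 10, 7, 1, 8].
Step 2: a = next() = 14, b = next() = 10.
Step 3: sum() of remaining [7, 1, 8] = 16.
Therefore out = 16.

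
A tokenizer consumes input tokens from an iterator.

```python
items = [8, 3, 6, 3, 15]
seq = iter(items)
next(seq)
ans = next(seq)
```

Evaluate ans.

Step 1: Create iterator over [8, 3, 6, 3, 15].
Step 2: next() consumes 8.
Step 3: next() returns 3.
Therefore ans = 3.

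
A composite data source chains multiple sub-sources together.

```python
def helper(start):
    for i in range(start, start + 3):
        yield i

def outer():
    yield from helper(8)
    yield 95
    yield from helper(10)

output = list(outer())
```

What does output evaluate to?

Step 1: outer() delegates to helper(8):
  yield 8
  yield 9
  yield 10
Step 2: yield 95
Step 3: Delegates to helper(10):
  yield 10
  yield 11
  yield 12
Therefore output = [8, 9, 10, 95, 10, 11, 12].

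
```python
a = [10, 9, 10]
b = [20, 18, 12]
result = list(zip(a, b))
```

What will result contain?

Step 1: zip pairs elements at same index:
  Index 0: (10, 20)
  Index 1: (9, 18)
  Index 2: (10, 12)
Therefore result = [(10, 20), (9, 18), (10, 12)].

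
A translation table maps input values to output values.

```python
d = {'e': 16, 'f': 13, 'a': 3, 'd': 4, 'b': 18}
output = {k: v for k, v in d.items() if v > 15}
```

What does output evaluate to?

Step 1: Filter items where value > 15:
  'e': 16 > 15: kept
  'f': 13 <= 15: removed
  'a': 3 <= 15: removed
  'd': 4 <= 15: removed
  'b': 18 > 15: kept
Therefore output = {'e': 16, 'b': 18}.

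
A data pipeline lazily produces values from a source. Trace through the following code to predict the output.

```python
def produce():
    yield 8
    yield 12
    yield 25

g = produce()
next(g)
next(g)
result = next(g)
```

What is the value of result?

Step 1: produce() creates a generator.
Step 2: next(g) yields 8 (consumed and discarded).
Step 3: next(g) yields 12 (consumed and discarded).
Step 4: next(g) yields 25, assigned to result.
Therefore result = 25.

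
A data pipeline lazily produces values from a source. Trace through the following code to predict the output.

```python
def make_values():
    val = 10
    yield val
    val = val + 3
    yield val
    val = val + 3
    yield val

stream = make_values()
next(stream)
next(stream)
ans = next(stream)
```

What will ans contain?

Step 1: Trace through generator execution:
  Yield 1: val starts at 10, yield 10
  Yield 2: val = 10 + 3 = 13, yield 13
  Yield 3: val = 13 + 3 = 16, yield 16
Step 2: First next() gets 10, second next() gets the second value, third next() yields 16.
Therefore ans = 16.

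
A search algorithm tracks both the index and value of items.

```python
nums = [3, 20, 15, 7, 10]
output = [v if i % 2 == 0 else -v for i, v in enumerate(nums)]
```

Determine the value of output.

Step 1: For each (i, v), keep v if i is even, negate if odd:
  i=0 (even): keep 3
  i=1 (odd): negate to -20
  i=2 (even): keep 15
  i=3 (odd): negate to -7
  i=4 (even): keep 10
Therefore output = [3, -20, 15, -7, 10].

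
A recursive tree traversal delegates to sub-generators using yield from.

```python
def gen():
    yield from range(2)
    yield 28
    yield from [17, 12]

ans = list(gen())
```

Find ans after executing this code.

Step 1: Trace yields in order:
  yield 0
  yield 1
  yield 28
  yield 17
  yield 12
Therefore ans = [0, 1, 28, 17, 12].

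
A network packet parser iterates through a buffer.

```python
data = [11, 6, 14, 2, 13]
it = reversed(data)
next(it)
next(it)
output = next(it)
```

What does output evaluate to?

Step 1: reversed([11, 6, 14, 2, 13]) gives iterator: [13, 2, 14, 6, 11].
Step 2: First next() = 13, second next() = 2.
Step 3: Third next() = 14.
Therefore output = 14.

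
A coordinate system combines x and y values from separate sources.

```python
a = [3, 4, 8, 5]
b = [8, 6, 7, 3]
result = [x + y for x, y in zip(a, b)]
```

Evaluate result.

Step 1: Add corresponding elements:
  3 + 8 = 11
  4 + 6 = 10
  8 + 7 = 15
  5 + 3 = 8
Therefore result = [11, 10, 15, 8].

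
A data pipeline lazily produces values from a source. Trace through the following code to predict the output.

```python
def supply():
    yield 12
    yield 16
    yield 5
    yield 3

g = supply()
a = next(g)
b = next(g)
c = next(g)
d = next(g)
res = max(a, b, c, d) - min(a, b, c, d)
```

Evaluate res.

Step 1: Create generator and consume all values:
  a = next(g) = 12
  b = next(g) = 16
  c = next(g) = 5
  d = next(g) = 3
Step 2: max = 16, min = 3, res = 16 - 3 = 13.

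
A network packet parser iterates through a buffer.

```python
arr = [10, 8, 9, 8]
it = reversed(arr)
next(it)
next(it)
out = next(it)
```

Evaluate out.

Step 1: reversed([10, 8, 9, 8]) gives iterator: [8, 9, 8, 10].
Step 2: First next() = 8, second next() = 9.
Step 3: Third next() = 8.
Therefore out = 8.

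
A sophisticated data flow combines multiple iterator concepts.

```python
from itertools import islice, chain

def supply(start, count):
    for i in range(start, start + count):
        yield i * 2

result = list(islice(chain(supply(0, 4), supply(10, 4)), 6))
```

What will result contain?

Step 1: supply(0, 4) yields [0, 2, 4, 6].
Step 2: supply(10, 4) yields [20, 22, 24, 26].
Step 3: chain concatenates: [0, 2, 4, 6, 20, 22, 24, 26].
Step 4: islice takes first 6: [0, 2, 4, 6, 20, 22].
Therefore result = [0, 2, 4, 6, 20, 22].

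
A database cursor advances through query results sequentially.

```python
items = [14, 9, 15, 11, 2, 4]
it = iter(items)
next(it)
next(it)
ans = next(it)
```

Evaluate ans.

Step 1: Create iterator over [14, 9, 15, 11, 2, 4].
Step 2: next() consumes 14.
Step 3: next() consumes 9.
Step 4: next() returns 15.
Therefore ans = 15.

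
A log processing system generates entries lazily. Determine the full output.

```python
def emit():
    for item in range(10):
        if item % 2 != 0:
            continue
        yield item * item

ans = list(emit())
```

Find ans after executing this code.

Step 1: Only yield item**2 when item is divisible by 2:
  item=0: 0 % 2 == 0, yield 0**2 = 0
  item=2: 2 % 2 == 0, yield 2**2 = 4
  item=4: 4 % 2 == 0, yield 4**2 = 16
  item=6: 6 % 2 == 0, yield 6**2 = 36
  item=8: 8 % 2 == 0, yield 8**2 = 64
Therefore ans = [0, 4, 16, 36, 64].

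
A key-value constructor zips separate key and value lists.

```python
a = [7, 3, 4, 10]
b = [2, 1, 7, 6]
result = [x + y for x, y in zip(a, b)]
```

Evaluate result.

Step 1: Add corresponding elements:
  7 + 2 = 9
  3 + 1 = 4
  4 + 7 = 11
  10 + 6 = 16
Therefore result = [9, 4, 11, 16].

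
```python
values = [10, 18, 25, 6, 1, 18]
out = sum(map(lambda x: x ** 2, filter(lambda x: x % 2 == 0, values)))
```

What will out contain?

Step 1: Filter even numbers from [10, 18, 25, 6, 1, 18]: [10, 18, 6, 18]
Step 2: Square each: [100, 324, 36, 324]
Step 3: Sum = 784.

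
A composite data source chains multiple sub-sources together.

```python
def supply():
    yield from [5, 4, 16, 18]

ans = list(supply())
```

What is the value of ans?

Step 1: yield from delegates to the iterable, yielding each element.
Step 2: Collected values: [5, 4, 16, 18].
Therefore ans = [5, 4, 16, 18].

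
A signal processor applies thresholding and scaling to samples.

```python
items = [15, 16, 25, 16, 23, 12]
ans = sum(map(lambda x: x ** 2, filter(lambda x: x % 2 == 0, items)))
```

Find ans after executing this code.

Step 1: Filter even numbers from [15, 16, 25, 16, 23, 12]: [16, 16, 12]
Step 2: Square each: [256, 256, 144]
Step 3: Sum = 656.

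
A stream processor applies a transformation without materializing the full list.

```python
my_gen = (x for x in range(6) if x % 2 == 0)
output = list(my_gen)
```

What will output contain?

Step 1: Filter range(6) keeping only even values:
  x=0: even, included
  x=1: odd, excluded
  x=2: even, included
  x=3: odd, excluded
  x=4: even, included
  x=5: odd, excluded
Therefore output = [0, 2, 4].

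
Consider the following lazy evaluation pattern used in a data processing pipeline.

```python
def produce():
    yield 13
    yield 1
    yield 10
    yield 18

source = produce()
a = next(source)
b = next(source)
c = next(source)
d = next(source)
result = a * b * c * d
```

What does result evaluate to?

Step 1: Create generator and consume all values:
  a = next(source) = 13
  b = next(source) = 1
  c = next(source) = 10
  d = next(source) = 18
Step 2: result = 13 * 1 * 10 * 18 = 2340.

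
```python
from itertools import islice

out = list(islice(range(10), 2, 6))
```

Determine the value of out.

Step 1: islice(range(10), 2, 6) takes elements at indices [2, 6).
Step 2: Elements: [2, 3, 4, 5].
Therefore out = [2, 3, 4, 5].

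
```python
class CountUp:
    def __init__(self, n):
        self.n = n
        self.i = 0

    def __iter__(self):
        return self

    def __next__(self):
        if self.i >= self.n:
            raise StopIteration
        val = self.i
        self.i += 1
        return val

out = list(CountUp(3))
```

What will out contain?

Step 1: CountUp(3) creates an iterator counting 0 to 2.
Step 2: list() consumes all values: [0, 1, 2].
Therefore out = [0, 1, 2].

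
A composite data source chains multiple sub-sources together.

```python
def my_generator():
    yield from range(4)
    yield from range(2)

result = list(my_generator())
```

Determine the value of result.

Step 1: Trace yields in order:
  yield 0
  yield 1
  yield 2
  yield 3
  yield 0
  yield 1
Therefore result = [0, 1, 2, 3, 0, 1].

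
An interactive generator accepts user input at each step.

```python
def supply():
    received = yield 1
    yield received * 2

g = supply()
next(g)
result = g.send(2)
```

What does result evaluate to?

Step 1: next(g) advances to first yield, producing 1.
Step 2: send(2) resumes, received = 2.
Step 3: yield received * 2 = 2 * 2 = 4.
Therefore result = 4.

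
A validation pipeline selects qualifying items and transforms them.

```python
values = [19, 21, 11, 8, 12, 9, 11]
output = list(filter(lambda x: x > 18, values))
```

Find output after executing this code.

Step 1: Filter elements > 18:
  19: kept
  21: kept
  11: removed
  8: removed
  12: removed
  9: removed
  11: removed
Therefore output = [19, 21].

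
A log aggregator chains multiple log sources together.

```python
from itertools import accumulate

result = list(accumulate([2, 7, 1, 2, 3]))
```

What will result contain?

Step 1: accumulate computes running sums:
  + 2 = 2
  + 7 = 9
  + 1 = 10
  + 2 = 12
  + 3 = 15
Therefore result = [2, 9, 10, 12, 15].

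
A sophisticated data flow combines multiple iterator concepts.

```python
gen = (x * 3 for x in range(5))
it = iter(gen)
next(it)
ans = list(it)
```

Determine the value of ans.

Step 1: Generator produces [0, 3, 6, 9, 12].
Step 2: next(it) consumes first element (0).
Step 3: list(it) collects remaining: [3, 6, 9, 12].
Therefore ans = [3, 6, 9, 12].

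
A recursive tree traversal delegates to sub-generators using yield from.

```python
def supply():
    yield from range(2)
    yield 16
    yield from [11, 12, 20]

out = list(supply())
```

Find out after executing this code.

Step 1: Trace yields in order:
  yield 0
  yield 1
  yield 16
  yield 11
  yield 12
  yield 20
Therefore out = [0, 1, 16, 11, 12, 20].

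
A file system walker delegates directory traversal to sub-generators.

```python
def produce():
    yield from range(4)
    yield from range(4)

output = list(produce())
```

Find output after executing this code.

Step 1: Trace yields in order:
  yield 0
  yield 1
  yield 2
  yield 3
  yield 0
  yield 1
  yield 2
  yield 3
Therefore output = [0, 1, 2, 3, 0, 1, 2, 3].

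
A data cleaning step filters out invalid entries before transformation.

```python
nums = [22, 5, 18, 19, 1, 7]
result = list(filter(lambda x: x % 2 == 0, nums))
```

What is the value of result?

Step 1: Filter elements divisible by 2:
  22 % 2 = 0: kept
  5 % 2 = 1: removed
  18 % 2 = 0: kept
  19 % 2 = 1: removed
  1 % 2 = 1: removed
  7 % 2 = 1: removed
Therefore result = [22, 18].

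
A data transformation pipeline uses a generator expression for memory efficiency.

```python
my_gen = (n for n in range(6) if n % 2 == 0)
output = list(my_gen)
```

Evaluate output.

Step 1: Filter range(6) keeping only even values:
  n=0: even, included
  n=1: odd, excluded
  n=2: even, included
  n=3: odd, excluded
  n=4: even, included
  n=5: odd, excluded
Therefore output = [0, 2, 4].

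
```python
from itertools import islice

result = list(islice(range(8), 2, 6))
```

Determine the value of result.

Step 1: islice(range(8), 2, 6) takes elements at indices [2, 6).
Step 2: Elements: [2, 3, 4, 5].
Therefore result = [2, 3, 4, 5].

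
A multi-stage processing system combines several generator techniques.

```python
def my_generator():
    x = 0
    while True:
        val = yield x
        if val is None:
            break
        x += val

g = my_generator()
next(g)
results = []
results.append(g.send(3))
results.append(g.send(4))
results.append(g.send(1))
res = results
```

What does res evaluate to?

Step 1: next(g) -> yield 0.
Step 2: send(3) -> x = 3, yield 3.
Step 3: send(4) -> x = 7, yield 7.
Step 4: send(1) -> x = 8, yield 8.
Therefore res = [3, 7, 8].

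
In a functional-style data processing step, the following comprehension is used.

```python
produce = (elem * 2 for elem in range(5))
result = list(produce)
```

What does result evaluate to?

Step 1: For each elem in range(5), compute elem*2:
  elem=0: 0*2 = 0
  elem=1: 1*2 = 2
  elem=2: 2*2 = 4
  elem=3: 3*2 = 6
  elem=4: 4*2 = 8
Therefore result = [0, 2, 4, 6, 8].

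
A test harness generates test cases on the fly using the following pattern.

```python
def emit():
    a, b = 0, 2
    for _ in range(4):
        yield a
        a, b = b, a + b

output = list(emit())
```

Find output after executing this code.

Step 1: Fibonacci-like sequence starting with a=0, b=2:
  Iteration 1: yield a=0, then a,b = 2,2
  Iteration 2: yield a=2, then a,b = 2,4
  Iteration 3: yield a=2, then a,b = 4,6
  Iteration 4: yield a=4, then a,b = 6,10
Therefore output = [0, 2, 2, 4].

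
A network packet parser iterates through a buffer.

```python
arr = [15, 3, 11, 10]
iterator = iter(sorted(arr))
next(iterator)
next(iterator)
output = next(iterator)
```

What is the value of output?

Step 1: sorted([15, 3, 11, 10]) = [3, 10, 11, 15].
Step 2: Create iterator and skip 2 elements.
Step 3: next() returns 11.
Therefore output = 11.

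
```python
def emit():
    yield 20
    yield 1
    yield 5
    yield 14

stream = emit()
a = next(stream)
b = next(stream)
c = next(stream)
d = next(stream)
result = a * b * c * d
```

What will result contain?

Step 1: Create generator and consume all values:
  a = next(stream) = 20
  b = next(stream) = 1
  c = next(stream) = 5
  d = next(stream) = 14
Step 2: result = 20 * 1 * 5 * 14 = 1400.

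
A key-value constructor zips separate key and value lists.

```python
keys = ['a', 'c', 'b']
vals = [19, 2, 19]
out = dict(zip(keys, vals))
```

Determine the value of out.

Step 1: zip pairs keys with values:
  'a' -> 19
  'c' -> 2
  'b' -> 19
Therefore out = {'a': 19, 'c': 2, 'b': 19}.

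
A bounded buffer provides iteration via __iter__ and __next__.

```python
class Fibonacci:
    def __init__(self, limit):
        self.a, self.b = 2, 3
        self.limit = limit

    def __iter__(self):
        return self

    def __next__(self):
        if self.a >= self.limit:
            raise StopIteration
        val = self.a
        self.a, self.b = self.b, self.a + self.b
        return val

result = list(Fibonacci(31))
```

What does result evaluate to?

Step 1: Fibonacci-like sequence (a=2, b=3) until >= 31:
  Yield 2, then a,b = 3,5
  Yield 3, then a,b = 5,8
  Yield 5, then a,b = 8,13
  Yield 8, then a,b = 13,21
  Yield 13, then a,b = 21,34
  Yield 21, then a,b = 34,55
Step 2: 34 >= 31, stop.
Therefore result = [2, 3, 5, 8, 13, 21].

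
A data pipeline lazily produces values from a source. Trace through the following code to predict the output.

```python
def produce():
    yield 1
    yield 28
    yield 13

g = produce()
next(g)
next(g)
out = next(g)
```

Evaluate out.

Step 1: produce() creates a generator.
Step 2: next(g) yields 1 (consumed and discarded).
Step 3: next(g) yields 28 (consumed and discarded).
Step 4: next(g) yields 13, assigned to out.
Therefore out = 13.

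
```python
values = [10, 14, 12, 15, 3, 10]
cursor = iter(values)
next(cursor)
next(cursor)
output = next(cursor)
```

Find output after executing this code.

Step 1: Create iterator over [10, 14, 12, 15, 3, 10].
Step 2: next() consumes 10.
Step 3: next() consumes 14.
Step 4: next() returns 12.
Therefore output = 12.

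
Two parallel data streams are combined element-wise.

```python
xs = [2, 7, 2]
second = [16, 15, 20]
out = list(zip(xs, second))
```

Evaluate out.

Step 1: zip pairs elements at same index:
  Index 0: (2, 16)
  Index 1: (7, 15)
  Index 2: (2, 20)
Therefore out = [(2, 16), (7, 15), (2, 20)].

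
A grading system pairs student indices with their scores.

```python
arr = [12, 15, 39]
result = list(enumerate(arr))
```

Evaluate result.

Step 1: enumerate pairs each element with its index:
  (0, 12)
  (1, 15)
  (2, 39)
Therefore result = [(0, 12), (1, 15), (2, 39)].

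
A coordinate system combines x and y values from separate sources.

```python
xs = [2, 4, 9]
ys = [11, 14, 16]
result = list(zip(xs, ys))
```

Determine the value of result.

Step 1: zip pairs elements at same index:
  Index 0: (2, 11)
  Index 1: (4, 14)
  Index 2: (9, 16)
Therefore result = [(2, 11), (4, 14), (9, 16)].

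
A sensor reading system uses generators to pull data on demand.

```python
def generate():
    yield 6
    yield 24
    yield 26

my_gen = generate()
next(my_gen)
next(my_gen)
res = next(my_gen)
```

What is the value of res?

Step 1: generate() creates a generator.
Step 2: next(my_gen) yields 6 (consumed and discarded).
Step 3: next(my_gen) yields 24 (consumed and discarded).
Step 4: next(my_gen) yields 26, assigned to res.
Therefore res = 26.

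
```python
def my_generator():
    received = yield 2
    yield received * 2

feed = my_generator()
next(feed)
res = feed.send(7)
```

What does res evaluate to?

Step 1: next(feed) advances to first yield, producing 2.
Step 2: send(7) resumes, received = 7.
Step 3: yield received * 2 = 7 * 2 = 14.
Therefore res = 14.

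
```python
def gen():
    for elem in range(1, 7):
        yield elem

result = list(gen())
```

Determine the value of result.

Step 1: The generator yields each value from range(1, 7).
Step 2: list() consumes all yields: [1, 2, 3, 4, 5, 6].
Therefore result = [1, 2, 3, 4, 5, 6].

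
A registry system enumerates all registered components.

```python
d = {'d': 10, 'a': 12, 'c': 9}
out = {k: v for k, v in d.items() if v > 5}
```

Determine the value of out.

Step 1: Filter items where value > 5:
  'd': 10 > 5: kept
  'a': 12 > 5: kept
  'c': 9 > 5: kept
Therefore out = {'d': 10, 'a': 12, 'c': 9}.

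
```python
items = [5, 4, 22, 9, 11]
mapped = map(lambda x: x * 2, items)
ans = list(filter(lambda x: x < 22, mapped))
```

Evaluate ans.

Step 1: Map x * 2:
  5 -> 10
  4 -> 8
  22 -> 44
  9 -> 18
  11 -> 22
Step 2: Filter for < 22:
  10: kept
  8: kept
  44: removed
  18: kept
  22: removed
Therefore ans = [10, 8, 18].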